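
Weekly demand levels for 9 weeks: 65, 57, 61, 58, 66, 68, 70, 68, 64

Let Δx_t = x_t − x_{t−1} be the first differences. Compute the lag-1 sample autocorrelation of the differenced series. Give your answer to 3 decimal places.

First differences Δx: -8, 4, -3, 8, 2, 2, -2, -4
Mean of differences = -0.1250
Numerator Σ(Δx_t−Δx̄)(Δx_{t+1}−Δx̄) = -42.6406
Denominator Σ(Δx_t−Δx̄)² = 180.8750
r_1(Δx) = -42.6406 / 180.8750 = -0.236

-0.236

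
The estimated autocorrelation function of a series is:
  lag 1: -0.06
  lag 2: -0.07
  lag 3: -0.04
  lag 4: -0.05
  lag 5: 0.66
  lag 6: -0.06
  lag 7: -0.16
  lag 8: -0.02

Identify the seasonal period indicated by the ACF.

The largest autocorrelation is r_5 = 0.66; the remaining lags stay at or below -0.02.
The dominant spike at lag 5 indicates a seasonal period of 5.

5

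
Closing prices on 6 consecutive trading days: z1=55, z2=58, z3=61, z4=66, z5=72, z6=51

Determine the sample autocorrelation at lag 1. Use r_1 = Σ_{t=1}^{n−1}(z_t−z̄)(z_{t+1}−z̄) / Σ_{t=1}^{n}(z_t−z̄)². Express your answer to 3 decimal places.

-0.106

Mean z̄ = (55 + 58 + 61 + 66 + 72 + 51)/6 = 60.5000
Numerator Σ_{t=1}^{5}(z_t−z̄)(z_{t+1}−z̄) = -30.7500
Denominator Σ(z_t−z̄)² = 289.5000
r_1 = -30.7500 / 289.5000 = -0.106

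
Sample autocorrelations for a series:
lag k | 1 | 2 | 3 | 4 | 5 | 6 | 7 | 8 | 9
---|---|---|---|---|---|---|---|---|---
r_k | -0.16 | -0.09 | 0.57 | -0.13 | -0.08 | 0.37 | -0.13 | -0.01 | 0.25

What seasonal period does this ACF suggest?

3

The largest autocorrelation is r_3 = 0.57, with weaker echoes at lags 6 (0.37) and 9 (0.25); the remaining lags stay at or below -0.01.
The dominant spike at lag 3 indicates a seasonal period of 3.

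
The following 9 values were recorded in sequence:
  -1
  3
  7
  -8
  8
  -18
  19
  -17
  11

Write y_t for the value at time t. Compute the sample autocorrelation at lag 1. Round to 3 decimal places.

Mean ȳ = (-1 + 3 + 7 − 8 + 8 − 18 + 19 − 17 + 11)/9 = 0.4444
Numerator Σ_{t=1}^{8}(y_t−ȳ)(y_{t+1}−ȳ) = -1095.5309
Denominator Σ(y_t−ȳ)² = 1280.2222
r_1 = -1095.5309 / 1280.2222 = -0.856

-0.856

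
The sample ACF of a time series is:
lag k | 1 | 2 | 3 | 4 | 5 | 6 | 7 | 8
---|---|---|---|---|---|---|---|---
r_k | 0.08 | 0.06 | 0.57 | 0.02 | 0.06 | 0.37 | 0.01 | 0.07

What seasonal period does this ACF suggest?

The largest autocorrelation is r_3 = 0.57, with a weaker echo at lag 6 (0.37); the remaining lags stay at or below 0.08.
The dominant spike at lag 3 indicates a seasonal period of 3.

3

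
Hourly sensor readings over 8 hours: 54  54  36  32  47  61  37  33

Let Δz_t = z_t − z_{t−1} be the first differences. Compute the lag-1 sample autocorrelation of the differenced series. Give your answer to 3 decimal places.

First differences Δz: 0, -18, -4, 15, 14, -24, -4
Mean of differences = -3.0000
Numerator Σ(Δz_t−Δz̄)(Δz_{t+1}−Δz̄) = -78.0000
Denominator Σ(Δz_t−Δz̄)² = 1290.0000
r_1(Δz) = -78.0000 / 1290.0000 = -0.060

-0.060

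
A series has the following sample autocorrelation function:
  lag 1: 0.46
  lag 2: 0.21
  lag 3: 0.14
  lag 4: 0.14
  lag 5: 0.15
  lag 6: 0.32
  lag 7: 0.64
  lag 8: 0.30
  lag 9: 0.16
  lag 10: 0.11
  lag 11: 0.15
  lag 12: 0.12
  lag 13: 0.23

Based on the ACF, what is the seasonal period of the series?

7

The largest autocorrelation is r_7 = 0.64; the remaining lags stay at or below 0.46. The elevated value at lag 1 (0.46), dropping to 0.21 at lag 2, reflects decaying short-term dependence rather than seasonality.
The dominant spike at lag 7 indicates a seasonal period of 7.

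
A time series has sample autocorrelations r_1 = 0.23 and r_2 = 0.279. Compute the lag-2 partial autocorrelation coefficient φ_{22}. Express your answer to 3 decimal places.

φ_{22} = (r_2 − r_1²) / (1 − r_1²)
r_1² = (0.23)² = 0.0529
Numerator = 0.279 − 0.0529 = 0.2261; denominator = 1 − 0.0529 = 0.9471
φ_{22} = 0.2261 / 0.9471 = 0.239

0.239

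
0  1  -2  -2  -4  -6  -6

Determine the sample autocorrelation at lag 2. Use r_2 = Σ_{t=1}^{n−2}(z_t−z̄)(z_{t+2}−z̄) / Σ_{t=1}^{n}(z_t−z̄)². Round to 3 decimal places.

0.122

Mean z̄ = (0 + 1 − 2 − 2 − 4 − 6 − 6)/7 = -2.7143
Deviations from mean: 2.7143, 3.7143, 0.7143, 0.7143, -1.2857, -3.2857, -3.2857
Σ(z_t−z̄)(z_{t+2}−z̄) = (1.9388) + (2.6531) + (-0.9184) + (-2.3469) + (4.2245) = 5.5510
Denominator Σ(z_t−z̄)² = 45.4286
r_2 = 5.5510 / 45.4286 = 0.122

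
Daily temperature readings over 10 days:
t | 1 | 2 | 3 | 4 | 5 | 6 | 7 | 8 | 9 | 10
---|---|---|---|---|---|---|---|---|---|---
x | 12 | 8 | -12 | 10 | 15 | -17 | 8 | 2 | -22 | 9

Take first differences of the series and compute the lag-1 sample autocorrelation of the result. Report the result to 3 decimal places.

First differences Δx: -4, -20, 22, 5, -32, 25, -6, -24, 31
Mean of differences = -0.3333
Numerator Σ(Δx_t−Δx̄)(Δx_{t+1}−Δx̄) = -1970.1111
Denominator Σ(Δx_t−Δx̄)² = 4146.0000
r_1(Δx) = -1970.1111 / 4146.0000 = -0.475

-0.475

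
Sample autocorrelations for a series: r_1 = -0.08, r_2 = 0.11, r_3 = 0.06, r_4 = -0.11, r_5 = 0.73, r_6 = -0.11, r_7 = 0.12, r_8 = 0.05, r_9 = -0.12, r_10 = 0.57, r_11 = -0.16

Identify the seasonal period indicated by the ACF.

5

The largest autocorrelation is r_5 = 0.73, with a weaker echo at lag 10 (0.57); the remaining lags stay at or below 0.12.
The dominant spike at lag 5 indicates a seasonal period of 5.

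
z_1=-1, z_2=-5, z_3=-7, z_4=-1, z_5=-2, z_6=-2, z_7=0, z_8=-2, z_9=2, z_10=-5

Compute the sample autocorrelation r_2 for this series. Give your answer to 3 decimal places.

-0.012

Mean z̄ = (-1 − 5 − 7 − 1 − 2 − 2 + 0 − 2 + 2 − 5)/10 = -2.3000
Numerator Σ_{t=1}^{8}(z_t−z̄)(z_{t+2}−z̄) = -0.7800
Denominator Σ(z_t−z̄)² = 64.1000
r_2 = -0.7800 / 64.1000 = -0.012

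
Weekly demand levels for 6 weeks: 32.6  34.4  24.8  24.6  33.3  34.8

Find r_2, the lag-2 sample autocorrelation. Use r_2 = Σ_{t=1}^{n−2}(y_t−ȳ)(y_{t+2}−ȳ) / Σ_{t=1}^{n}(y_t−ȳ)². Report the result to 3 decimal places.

Mean ȳ = (32.6 + 34.4 + 24.8 + 24.6 + 33.3 + 34.8)/6 = 30.7500
Σ(y_t−ȳ)(y_{t+2}−ȳ) = (-11.0075) + (-22.4475) + (-15.1725) + (-24.9075) = -73.5350
Denominator Σ(y_t−ȳ)² = 112.8750
r_2 = -73.5350 / 112.8750 = -0.651

-0.651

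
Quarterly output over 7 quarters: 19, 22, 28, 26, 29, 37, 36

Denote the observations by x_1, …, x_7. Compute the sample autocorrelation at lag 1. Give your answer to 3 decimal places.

0.497

Mean x̄ = (19 + 22 + 28 + 26 + 29 + 37 + 36)/7 = 28.1429
Σ(x_t−x̄)(x_{t+1}−x̄) = (56.1633) + (0.8776) + (0.3061) + (-1.8367) + (7.5918) + (69.5918) = 132.6939
Denominator Σ(x_t−x̄)² = 266.8571
r_1 = 132.6939 / 266.8571 = 0.497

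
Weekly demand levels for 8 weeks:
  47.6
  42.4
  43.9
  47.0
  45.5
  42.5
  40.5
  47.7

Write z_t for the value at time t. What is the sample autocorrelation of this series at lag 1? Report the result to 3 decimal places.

-0.200

Mean z̄ = (47.6 + 42.4 + 43.9 + 47.0 + 45.5 + 42.5 + 40.5 + 47.7)/8 = 44.6375
Deviations from mean: 2.9625, -2.2375, -0.7375, 2.3625, 0.8625, -2.1375, -4.1375, 3.0625
Numerator Σ_{t=1}^{7}(z_t−z̄)(z_{t+1}−z̄) = -10.3539
Denominator Σ(z_t−z̄)² = 51.7188
r_1 = -10.3539 / 51.7188 = -0.200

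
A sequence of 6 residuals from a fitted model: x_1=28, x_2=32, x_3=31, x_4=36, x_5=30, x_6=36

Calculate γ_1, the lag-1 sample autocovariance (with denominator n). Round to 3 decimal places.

-3.366

Mean x̄ = (28 + 32 + 31 + 36 + 30 + 36)/6 = 32.1667
Deviations: -4.1667, -0.1667, -1.1667, 3.8333, -2.1667, 3.8333
Σ_{t=1}^{5}(x_t−x̄)(x_{t+1}−x̄) = -20.1944
γ_1 = -20.1944 / 6 = -3.366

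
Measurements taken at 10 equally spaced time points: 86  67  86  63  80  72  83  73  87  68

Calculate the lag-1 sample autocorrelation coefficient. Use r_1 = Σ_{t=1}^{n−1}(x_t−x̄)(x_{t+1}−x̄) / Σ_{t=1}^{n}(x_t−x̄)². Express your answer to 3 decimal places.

Mean x̄ = (86 + 67 + 86 + 63 + 80 + 72 + 83 + 73 + 87 + 68)/10 = 76.5000
Numerator Σ_{t=1}^{9}(x_t−x̄)(x_{t+1}−x̄) = -549.7500
Denominator Σ(x_t−x̄)² = 722.5000
r_1 = -549.7500 / 722.5000 = -0.761

-0.761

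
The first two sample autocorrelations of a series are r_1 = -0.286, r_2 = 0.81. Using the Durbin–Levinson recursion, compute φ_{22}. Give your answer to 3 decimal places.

φ_{22} = (r_2 − r_1²) / (1 − r_1²)
r_1² = (-0.286)² = 0.081796
Numerator = 0.81 − 0.0818 = 0.7282; denominator = 1 − 0.0818 = 0.9182
φ_{22} = 0.7282 / 0.9182 = 0.793

0.793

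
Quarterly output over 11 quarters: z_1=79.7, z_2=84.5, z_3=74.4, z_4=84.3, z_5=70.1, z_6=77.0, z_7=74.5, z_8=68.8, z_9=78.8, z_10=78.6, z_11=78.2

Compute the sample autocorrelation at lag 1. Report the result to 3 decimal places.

-0.230

Mean z̄ = (79.7 + 84.5 + 74.4 + 84.3 + 70.1 + 77.0 + 74.5 + 68.8 + 78.8 + 78.6 + 78.2)/11 = 77.1727
Numerator Σ_{t=1}^{10}(z_t−z̄)(z_{t+1}−z̄) = -57.7444
Denominator Σ(z_t−z̄)² = 251.6018
r_1 = -57.7444 / 251.6018 = -0.230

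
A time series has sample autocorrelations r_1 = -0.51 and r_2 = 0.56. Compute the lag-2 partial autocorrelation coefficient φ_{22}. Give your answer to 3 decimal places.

0.405

φ_{22} = (r_2 − r_1²) / (1 − r_1²)
r_1² = (-0.51)² = 0.2601
Numerator = 0.56 − 0.2601 = 0.2999; denominator = 1 − 0.2601 = 0.7399
φ_{22} = 0.2999 / 0.7399 = 0.405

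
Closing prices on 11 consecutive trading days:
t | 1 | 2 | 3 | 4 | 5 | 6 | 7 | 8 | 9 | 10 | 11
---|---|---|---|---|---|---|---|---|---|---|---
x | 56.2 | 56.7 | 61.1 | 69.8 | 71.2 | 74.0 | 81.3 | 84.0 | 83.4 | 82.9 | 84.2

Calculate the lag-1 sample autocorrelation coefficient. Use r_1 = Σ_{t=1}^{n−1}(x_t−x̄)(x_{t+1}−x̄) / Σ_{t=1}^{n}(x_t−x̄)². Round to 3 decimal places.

Mean x̄ = (56.2 + 56.7 + 61.1 + 69.8 + 71.2 + 74.0 + 81.3 + 84.0 + 83.4 + 82.9 + 84.2)/11 = 73.1636
Numerator Σ_{t=1}^{10}(x_t−x̄)(x_{t+1}−x̄) = 936.4523
Denominator Σ(x_t−x̄)² = 1225.2255
r_1 = 936.4523 / 1225.2255 = 0.764

0.764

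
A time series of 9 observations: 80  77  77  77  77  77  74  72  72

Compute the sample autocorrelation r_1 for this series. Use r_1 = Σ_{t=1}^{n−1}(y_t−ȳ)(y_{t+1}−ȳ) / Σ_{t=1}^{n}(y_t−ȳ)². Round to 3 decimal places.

0.525

Mean ȳ = (80 + 77 + 77 + 77 + 77 + 77 + 74 + 72 + 72)/9 = 75.8889
Numerator Σ_{t=1}^{8}(y_t−ȳ)(y_{t+1}−ȳ) = 29.8765
Denominator Σ(y_t−ȳ)² = 56.8889
r_1 = 29.8765 / 56.8889 = 0.525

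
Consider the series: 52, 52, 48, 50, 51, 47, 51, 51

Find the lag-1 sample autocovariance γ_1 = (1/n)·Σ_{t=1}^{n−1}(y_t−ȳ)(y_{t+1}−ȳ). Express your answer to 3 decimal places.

Mean ȳ = (52 + 52 + 48 + 50 + 51 + 47 + 51 + 51)/8 = 50.2500
Deviations: 1.7500, 1.7500, -2.2500, -0.2500, 0.7500, -3.2500, 0.7500, 0.7500
Σ_{t=1}^{7}(y_t−ȳ)(y_{t+1}−ȳ) = -4.8125
γ_1 = -4.8125 / 8 = -0.602

-0.602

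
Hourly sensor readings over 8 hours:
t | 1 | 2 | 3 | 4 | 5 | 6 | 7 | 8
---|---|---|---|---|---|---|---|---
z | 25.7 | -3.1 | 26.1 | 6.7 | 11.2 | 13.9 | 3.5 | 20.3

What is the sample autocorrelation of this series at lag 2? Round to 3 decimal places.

0.336

Mean z̄ = (25.7 − 3.1 + 26.1 + 6.7 + 11.2 + 13.9 + 3.5 + 20.3)/8 = 13.0375
Deviations from mean: 12.6625, -16.1375, 13.0625, -6.3375, -1.8375, 0.8625, -9.5375, 7.2625
Σ(z_t−z̄)(z_{t+2}−z̄) = (165.4039) + (102.2714) + (-24.0023) + (-5.4661) + (17.5252) + (6.2639) = 261.9959
Denominator Σ(z_t−z̄)² = 779.3788
r_2 = 261.9959 / 779.3788 = 0.336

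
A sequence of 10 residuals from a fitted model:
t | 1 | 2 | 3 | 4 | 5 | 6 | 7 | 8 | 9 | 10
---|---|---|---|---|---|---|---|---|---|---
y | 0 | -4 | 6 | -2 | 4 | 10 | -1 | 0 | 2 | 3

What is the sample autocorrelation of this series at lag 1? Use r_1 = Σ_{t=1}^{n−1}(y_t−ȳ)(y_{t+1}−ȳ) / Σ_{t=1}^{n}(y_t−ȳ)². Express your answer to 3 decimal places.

-0.249

Mean ȳ = (0 − 4 + 6 − 2 + 4 + 10 − 1 + 0 + 2 + 3)/10 = 1.8000
Numerator Σ_{t=1}^{9}(y_t−ȳ)(y_{t+1}−ȳ) = -38.2400
Denominator Σ(y_t−ȳ)² = 153.6000
r_1 = -38.2400 / 153.6000 = -0.249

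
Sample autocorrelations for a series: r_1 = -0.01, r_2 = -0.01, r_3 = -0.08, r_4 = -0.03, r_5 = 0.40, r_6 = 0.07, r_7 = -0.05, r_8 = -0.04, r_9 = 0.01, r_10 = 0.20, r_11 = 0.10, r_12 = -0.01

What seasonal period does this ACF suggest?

The largest autocorrelation is r_5 = 0.40, with a weaker echo at lag 10 (0.20); the remaining lags stay at or below 0.10.
The dominant spike at lag 5 indicates a seasonal period of 5.

5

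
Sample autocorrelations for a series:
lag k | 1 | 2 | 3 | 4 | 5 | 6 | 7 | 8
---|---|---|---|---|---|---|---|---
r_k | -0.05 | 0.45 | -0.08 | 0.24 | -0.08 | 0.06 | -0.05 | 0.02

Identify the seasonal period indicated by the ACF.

2

The largest autocorrelation is r_2 = 0.45, with a weaker echo at lag 4 (0.24); the remaining lags stay at or below 0.06.
The dominant spike at lag 2 indicates a seasonal period of 2.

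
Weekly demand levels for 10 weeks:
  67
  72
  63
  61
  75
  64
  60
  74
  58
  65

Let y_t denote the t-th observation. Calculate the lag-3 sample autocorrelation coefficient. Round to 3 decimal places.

Mean ȳ = (67 + 72 + 63 + 61 + 75 + 64 + 60 + 74 + 58 + 65)/10 = 65.9000
Σ(y_t−ȳ)(y_{t+3}−ȳ) = (-5.3900) + (55.5100) + (5.5100) + (28.9100) + (73.7100) + (15.0100) + (5.3100) = 178.5700
Denominator Σ(y_t−ȳ)² = 320.9000
r_3 = 178.5700 / 320.9000 = 0.556

0.556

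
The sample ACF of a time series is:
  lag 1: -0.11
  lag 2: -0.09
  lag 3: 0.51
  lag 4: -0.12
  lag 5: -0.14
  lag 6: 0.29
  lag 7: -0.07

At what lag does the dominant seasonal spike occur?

The largest autocorrelation is r_3 = 0.51, with a weaker echo at lag 6 (0.29); the remaining lags stay at or below -0.07.
The dominant spike at lag 3 indicates a seasonal period of 3.

3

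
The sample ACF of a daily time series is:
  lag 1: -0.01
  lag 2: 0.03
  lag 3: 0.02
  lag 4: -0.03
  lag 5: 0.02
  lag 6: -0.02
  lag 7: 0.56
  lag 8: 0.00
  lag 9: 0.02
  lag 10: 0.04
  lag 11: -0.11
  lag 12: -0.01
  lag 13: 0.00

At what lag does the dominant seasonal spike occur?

The largest autocorrelation is r_7 = 0.56; the remaining lags stay at or below 0.04.
The dominant spike at lag 7 indicates a seasonal period of 7.

7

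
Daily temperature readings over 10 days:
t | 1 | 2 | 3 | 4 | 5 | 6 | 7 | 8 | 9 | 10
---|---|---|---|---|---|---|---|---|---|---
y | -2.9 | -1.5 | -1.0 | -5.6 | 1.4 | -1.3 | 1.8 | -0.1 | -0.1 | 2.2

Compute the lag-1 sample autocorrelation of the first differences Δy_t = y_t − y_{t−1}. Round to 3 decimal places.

-0.714

First differences Δy: 1.4, 0.5, -4.6, 7.0, -2.7, 3.1, -1.9, 0.0, 2.3
Mean of differences = 0.5667
Numerator Σ(Δy_t−Δȳ)(Δy_{t+1}−Δȳ) = -68.0744
Denominator Σ(Δy_t−Δȳ)² = 95.2800
r_1(Δy) = -68.0744 / 95.2800 = -0.714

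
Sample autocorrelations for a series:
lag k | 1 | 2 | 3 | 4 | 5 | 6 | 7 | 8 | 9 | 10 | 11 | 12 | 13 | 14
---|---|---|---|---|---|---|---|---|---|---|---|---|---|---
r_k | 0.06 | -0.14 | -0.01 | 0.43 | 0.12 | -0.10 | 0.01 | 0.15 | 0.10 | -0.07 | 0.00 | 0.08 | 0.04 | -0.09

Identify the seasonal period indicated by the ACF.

4

The largest autocorrelation is r_4 = 0.43, with a weaker echo at lag 8 (0.15); the remaining lags stay at or below 0.12.
The dominant spike at lag 4 indicates a seasonal period of 4.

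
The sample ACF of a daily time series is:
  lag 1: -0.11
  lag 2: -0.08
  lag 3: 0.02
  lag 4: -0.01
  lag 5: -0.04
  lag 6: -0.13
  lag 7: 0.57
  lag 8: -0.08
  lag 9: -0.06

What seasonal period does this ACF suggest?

7

The largest autocorrelation is r_7 = 0.57; the remaining lags stay at or below 0.02.
The dominant spike at lag 7 indicates a seasonal period of 7.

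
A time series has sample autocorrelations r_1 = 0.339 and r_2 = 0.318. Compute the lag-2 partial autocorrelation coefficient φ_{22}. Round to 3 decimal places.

0.229

φ_{22} = (r_2 − r_1²) / (1 − r_1²)
r_1² = (0.339)² = 0.114921
Numerator = 0.318 − 0.1149 = 0.2031; denominator = 1 − 0.1149 = 0.8851
φ_{22} = 0.2031 / 0.8851 = 0.229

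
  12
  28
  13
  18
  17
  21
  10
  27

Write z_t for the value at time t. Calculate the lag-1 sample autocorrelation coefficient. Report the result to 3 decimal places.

-0.662

Mean z̄ = (12 + 28 + 13 + 18 + 17 + 21 + 10 + 27)/8 = 18.2500
Σ(z_t−z̄)(z_{t+1}−z̄) = (-60.9375) + (-51.1875) + (1.3125) + (0.3125) + (-3.4375) + (-22.6875) + (-72.1875) = -208.8125
Denominator Σ(z_t−z̄)² = 315.5000
r_1 = -208.8125 / 315.5000 = -0.662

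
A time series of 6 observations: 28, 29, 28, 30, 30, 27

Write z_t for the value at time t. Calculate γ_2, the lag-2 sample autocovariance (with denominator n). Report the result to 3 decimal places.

Mean z̄ = (28 + 29 + 28 + 30 + 30 + 27)/6 = 28.6667
Σ_{t=1}^{4}(z_t−z̄)(z_{t+2}−z̄) = -2.2222
γ_2 = -2.2222 / 6 = -0.370

-0.370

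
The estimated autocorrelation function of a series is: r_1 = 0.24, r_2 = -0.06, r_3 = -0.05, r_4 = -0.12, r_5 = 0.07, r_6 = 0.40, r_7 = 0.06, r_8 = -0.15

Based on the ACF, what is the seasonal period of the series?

6

The largest autocorrelation is r_6 = 0.40; the remaining lags stay at or below 0.24.
The dominant spike at lag 6 indicates a seasonal period of 6.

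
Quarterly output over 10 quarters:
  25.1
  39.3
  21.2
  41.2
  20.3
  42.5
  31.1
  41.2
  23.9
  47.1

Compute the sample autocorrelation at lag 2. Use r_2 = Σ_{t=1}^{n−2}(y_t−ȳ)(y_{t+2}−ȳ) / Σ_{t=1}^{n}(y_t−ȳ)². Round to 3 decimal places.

Mean ȳ = (25.1 + 39.3 + 21.2 + 41.2 + 20.3 + 42.5 + 31.1 + 41.2 + 23.9 + 47.1)/10 = 33.2900
Numerator Σ_{t=1}^{8}(y_t−ȳ)(y_{t+2}−ȳ) = 607.5568
Denominator Σ(y_t−ȳ)² = 911.7490
r_2 = 607.5568 / 911.7490 = 0.666

0.666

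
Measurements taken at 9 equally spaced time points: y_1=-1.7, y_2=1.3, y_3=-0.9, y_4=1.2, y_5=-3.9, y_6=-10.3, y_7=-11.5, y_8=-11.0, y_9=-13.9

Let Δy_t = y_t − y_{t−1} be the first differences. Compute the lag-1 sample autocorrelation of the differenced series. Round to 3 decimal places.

-0.062

First differences Δy: 3.0, -2.2, 2.1, -5.1, -6.4, -1.2, 0.5, -2.9
Mean of differences = -1.5250
Numerator Σ(Δy_t−Δȳ)(Δy_{t+1}−Δȳ) = -4.7431
Denominator Σ(Δy_t−Δȳ)² = 76.7150
r_1(Δy) = -4.7431 / 76.7150 = -0.062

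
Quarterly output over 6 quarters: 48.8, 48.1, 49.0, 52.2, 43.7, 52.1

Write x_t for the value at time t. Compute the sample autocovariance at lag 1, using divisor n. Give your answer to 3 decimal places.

-5.543

Mean x̄ = (48.8 + 48.1 + 49.0 + 52.2 + 43.7 + 52.1)/6 = 48.9833
Deviations: -0.1833, -0.8833, 0.0167, 3.2167, -5.2833, 3.1167
Σ_{t=1}^{5}(x_t−x̄)(x_{t+1}−x̄) = -33.2603
γ_1 = -33.2603 / 6 = -5.543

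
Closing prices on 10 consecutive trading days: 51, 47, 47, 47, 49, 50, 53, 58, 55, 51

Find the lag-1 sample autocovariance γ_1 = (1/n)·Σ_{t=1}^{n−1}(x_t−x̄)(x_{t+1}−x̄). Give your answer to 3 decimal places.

Mean x̄ = (51 + 47 + 47 + 47 + 49 + 50 + 53 + 58 + 55 + 51)/10 = 50.8000
Σ_{t=1}^{9}(x_t−x̄)(x_{t+1}−x̄) = 81.5600
γ_1 = 81.5600 / 10 = 8.156

8.156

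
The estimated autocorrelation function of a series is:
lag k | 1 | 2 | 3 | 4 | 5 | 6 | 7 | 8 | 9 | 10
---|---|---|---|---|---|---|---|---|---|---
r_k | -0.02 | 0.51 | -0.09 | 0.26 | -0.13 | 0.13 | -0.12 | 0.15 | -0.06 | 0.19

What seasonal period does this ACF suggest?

The largest autocorrelation is r_2 = 0.51, with weaker echoes at lags 4 (0.26), 8 (0.15) and 10 (0.19); the remaining lags stay at or below 0.13.
The dominant spike at lag 2 indicates a seasonal period of 2.

2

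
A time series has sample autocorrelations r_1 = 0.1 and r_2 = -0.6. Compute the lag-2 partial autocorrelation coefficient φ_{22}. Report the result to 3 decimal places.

-0.616

φ_{22} = (r_2 − r_1²) / (1 − r_1²)
r_1² = (0.1)² = 0.01
Numerator = -0.6 − 0.0100 = -0.6100; denominator = 1 − 0.0100 = 0.9900
φ_{22} = -0.6100 / 0.9900 = -0.616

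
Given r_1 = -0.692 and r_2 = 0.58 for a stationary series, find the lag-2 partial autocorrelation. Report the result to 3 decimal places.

0.194

φ_{22} = (r_2 − r_1²) / (1 − r_1²)
r_1² = (-0.692)² = 0.478864
Numerator = 0.58 − 0.4789 = 0.1011; denominator = 1 − 0.4789 = 0.5211
φ_{22} = 0.1011 / 0.5211 = 0.194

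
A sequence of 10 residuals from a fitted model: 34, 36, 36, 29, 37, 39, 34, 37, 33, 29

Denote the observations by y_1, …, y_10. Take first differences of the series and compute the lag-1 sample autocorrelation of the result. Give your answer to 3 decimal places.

-0.342

First differences Δy: 2, 0, -7, 8, 2, -5, 3, -4, -4
Mean of differences = -0.5556
Numerator Σ(Δy_t−Δȳ)(Δy_{t+1}−Δȳ) = -62.9753
Denominator Σ(Δy_t−Δȳ)² = 184.2222
r_1(Δy) = -62.9753 / 184.2222 = -0.342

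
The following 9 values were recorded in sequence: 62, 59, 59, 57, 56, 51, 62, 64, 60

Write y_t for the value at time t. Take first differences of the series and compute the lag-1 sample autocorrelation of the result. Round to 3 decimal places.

-0.183

First differences Δy: -3, 0, -2, -1, -5, 11, 2, -4
Mean of differences = -0.2500
Numerator Σ(Δy_t−Δȳ)(Δy_{t+1}−Δȳ) = -32.8125
Denominator Σ(Δy_t−Δȳ)² = 179.5000
r_1(Δy) = -32.8125 / 179.5000 = -0.183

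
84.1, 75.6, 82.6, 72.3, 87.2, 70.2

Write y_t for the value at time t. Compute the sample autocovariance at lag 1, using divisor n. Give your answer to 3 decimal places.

-30.057

Mean ȳ = (84.1 + 75.6 + 82.6 + 72.3 + 87.2 + 70.2)/6 = 78.6667
Σ_{t=1}^{5}(y_t−ȳ)(y_{t+1}−ȳ) = -180.3444
γ_1 = -180.3444 / 6 = -30.057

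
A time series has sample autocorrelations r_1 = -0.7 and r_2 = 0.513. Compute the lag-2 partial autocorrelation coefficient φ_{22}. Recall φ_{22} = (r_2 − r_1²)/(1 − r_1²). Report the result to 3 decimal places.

0.045

φ_{22} = (r_2 − r_1²) / (1 − r_1²)
r_1² = (-0.7)² = 0.49
Numerator = 0.513 − 0.4900 = 0.0230; denominator = 1 − 0.4900 = 0.5100
φ_{22} = 0.0230 / 0.5100 = 0.045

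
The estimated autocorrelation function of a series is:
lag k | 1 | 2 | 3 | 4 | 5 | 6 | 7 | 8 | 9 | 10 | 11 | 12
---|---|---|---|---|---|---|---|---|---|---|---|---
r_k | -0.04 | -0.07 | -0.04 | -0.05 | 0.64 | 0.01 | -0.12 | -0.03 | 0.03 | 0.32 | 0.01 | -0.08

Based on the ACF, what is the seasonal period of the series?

5

The largest autocorrelation is r_5 = 0.64, with a weaker echo at lag 10 (0.32); the remaining lags stay at or below 0.03.
The dominant spike at lag 5 indicates a seasonal period of 5.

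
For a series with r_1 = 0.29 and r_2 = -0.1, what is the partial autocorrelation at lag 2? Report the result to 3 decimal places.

-0.201

φ_{22} = (r_2 − r_1²) / (1 − r_1²)
r_1² = (0.29)² = 0.0841
Numerator = -0.1 − 0.0841 = -0.1841; denominator = 1 − 0.0841 = 0.9159
φ_{22} = -0.1841 / 0.9159 = -0.201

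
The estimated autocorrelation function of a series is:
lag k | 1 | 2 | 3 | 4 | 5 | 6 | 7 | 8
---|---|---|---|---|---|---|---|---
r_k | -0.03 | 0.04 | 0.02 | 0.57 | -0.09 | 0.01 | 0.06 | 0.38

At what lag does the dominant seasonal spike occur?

The largest autocorrelation is r_4 = 0.57, with a weaker echo at lag 8 (0.38); the remaining lags stay at or below 0.06.
The dominant spike at lag 4 indicates a seasonal period of 4.

4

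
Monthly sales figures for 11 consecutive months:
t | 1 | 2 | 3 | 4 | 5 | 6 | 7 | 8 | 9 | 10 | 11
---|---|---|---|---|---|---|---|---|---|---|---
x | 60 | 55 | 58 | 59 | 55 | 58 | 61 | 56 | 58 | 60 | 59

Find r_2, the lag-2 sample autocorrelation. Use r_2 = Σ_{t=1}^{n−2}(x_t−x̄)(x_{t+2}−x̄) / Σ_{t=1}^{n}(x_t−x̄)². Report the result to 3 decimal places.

Mean x̄ = (60 + 55 + 58 + 59 + 55 + 58 + 61 + 56 + 58 + 60 + 59)/11 = 58.0909
Numerator Σ_{t=1}^{9}(x_t−x̄)(x_{t+2}−x̄) = -15.9256
Denominator Σ(x_t−x̄)² = 40.9091
r_2 = -15.9256 / 40.9091 = -0.389

-0.389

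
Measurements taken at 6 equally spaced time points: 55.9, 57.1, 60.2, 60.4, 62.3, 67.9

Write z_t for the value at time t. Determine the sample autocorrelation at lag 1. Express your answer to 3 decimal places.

Mean z̄ = (55.9 + 57.1 + 60.2 + 60.4 + 62.3 + 67.9)/6 = 60.6333
Σ(z_t−z̄)(z_{t+1}−z̄) = (16.7244) + (1.5311) + (0.1011) + (-0.3889) + (12.1111) = 30.0789
Denominator Σ(z_t−z̄)² = 90.7133
r_1 = 30.0789 / 90.7133 = 0.332

0.332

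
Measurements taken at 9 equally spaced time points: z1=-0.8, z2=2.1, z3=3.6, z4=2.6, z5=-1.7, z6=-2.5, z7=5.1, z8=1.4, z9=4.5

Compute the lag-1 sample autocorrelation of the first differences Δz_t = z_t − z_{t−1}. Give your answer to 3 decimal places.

-0.324

First differences Δz: 2.9, 1.5, -1.0, -4.3, -0.8, 7.6, -3.7, 3.1
Mean of differences = 0.6625
Numerator Σ(Δz_t−Δz̄)(Δz_{t+1}−Δz̄) = -35.0552
Denominator Σ(Δz_t−Δz̄)² = 108.3388
r_1(Δz) = -35.0552 / 108.3388 = -0.324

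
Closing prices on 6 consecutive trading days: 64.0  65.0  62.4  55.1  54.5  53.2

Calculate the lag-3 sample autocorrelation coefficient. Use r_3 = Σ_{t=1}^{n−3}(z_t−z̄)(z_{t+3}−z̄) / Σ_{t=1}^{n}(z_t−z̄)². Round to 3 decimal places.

-0.468

Mean z̄ = (64.0 + 65.0 + 62.4 + 55.1 + 54.5 + 53.2)/6 = 59.0333
Σ(z_t−z̄)(z_{t+3}−z̄) = (-19.5356) + (-27.0489) + (-19.6389) = -66.2233
Denominator Σ(z_t−z̄)² = 141.6533
r_3 = -66.2233 / 141.6533 = -0.468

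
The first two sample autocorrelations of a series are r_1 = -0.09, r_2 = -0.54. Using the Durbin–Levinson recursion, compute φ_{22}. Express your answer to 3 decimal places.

-0.553

φ_{22} = (r_2 − r_1²) / (1 − r_1²)
r_1² = (-0.09)² = 0.0081
Numerator = -0.54 − 0.0081 = -0.5481; denominator = 1 − 0.0081 = 0.9919
φ_{22} = -0.5481 / 0.9919 = -0.553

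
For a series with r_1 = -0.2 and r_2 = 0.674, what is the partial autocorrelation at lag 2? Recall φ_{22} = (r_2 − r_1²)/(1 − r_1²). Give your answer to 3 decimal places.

φ_{22} = (r_2 − r_1²) / (1 − r_1²)
r_1² = (-0.2)² = 0.04
Numerator = 0.674 − 0.0400 = 0.6340; denominator = 1 − 0.0400 = 0.9600
φ_{22} = 0.6340 / 0.9600 = 0.660

0.660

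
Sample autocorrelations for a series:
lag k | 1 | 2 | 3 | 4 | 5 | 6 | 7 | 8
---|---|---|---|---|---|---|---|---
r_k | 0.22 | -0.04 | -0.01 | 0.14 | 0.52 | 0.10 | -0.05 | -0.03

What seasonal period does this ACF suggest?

5

The largest autocorrelation is r_5 = 0.52; the remaining lags stay at or below 0.22.
The dominant spike at lag 5 indicates a seasonal period of 5.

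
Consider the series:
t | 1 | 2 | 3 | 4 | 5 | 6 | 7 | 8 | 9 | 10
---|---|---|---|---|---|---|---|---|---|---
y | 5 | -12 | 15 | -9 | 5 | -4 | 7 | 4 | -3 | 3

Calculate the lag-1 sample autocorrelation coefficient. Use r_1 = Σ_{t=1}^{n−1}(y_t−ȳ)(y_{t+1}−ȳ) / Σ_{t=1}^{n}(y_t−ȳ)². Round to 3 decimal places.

-0.793

Mean ȳ = (5 − 12 + 15 − 9 + 5 − 4 + 7 + 4 − 3 + 3)/10 = 1.1000
Numerator Σ_{t=1}^{9}(y_t−ȳ)(y_{t+1}−ȳ) = -465.5100
Denominator Σ(y_t−ȳ)² = 586.9000
r_1 = -465.5100 / 586.9000 = -0.793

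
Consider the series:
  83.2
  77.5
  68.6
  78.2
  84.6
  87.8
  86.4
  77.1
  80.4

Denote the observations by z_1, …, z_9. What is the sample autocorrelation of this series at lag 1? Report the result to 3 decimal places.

Mean z̄ = (83.2 + 77.5 + 68.6 + 78.2 + 84.6 + 87.8 + 86.4 + 77.1 + 80.4)/9 = 80.4222
Numerator Σ_{t=1}^{8}(z_t−z̄)(z_{t+1}−z̄) = 98.5573
Denominator Σ(z_t−z̄)² = 279.6156
r_1 = 98.5573 / 279.6156 = 0.352

0.352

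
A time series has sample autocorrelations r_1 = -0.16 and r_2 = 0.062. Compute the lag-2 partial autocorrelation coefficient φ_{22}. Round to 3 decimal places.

0.037

φ_{22} = (r_2 − r_1²) / (1 − r_1²)
r_1² = (-0.16)² = 0.0256
Numerator = 0.062 − 0.0256 = 0.0364; denominator = 1 − 0.0256 = 0.9744
φ_{22} = 0.0364 / 0.9744 = 0.037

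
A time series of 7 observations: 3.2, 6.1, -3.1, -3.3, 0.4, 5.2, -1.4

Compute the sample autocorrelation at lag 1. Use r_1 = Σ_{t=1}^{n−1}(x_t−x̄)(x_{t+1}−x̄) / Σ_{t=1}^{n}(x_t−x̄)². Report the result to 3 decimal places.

Mean x̄ = (3.2 + 6.1 − 3.1 − 3.3 + 0.4 + 5.2 − 1.4)/7 = 1.0143
Deviations from mean: 2.1857, 5.0857, -4.1143, -4.3143, -0.6143, 4.1857, -2.4143
Numerator Σ_{t=1}^{6}(x_t−x̄)(x_{t+1}−x̄) = -2.0845
Denominator Σ(x_t−x̄)² = 89.9086
r_1 = -2.0845 / 89.9086 = -0.023

-0.023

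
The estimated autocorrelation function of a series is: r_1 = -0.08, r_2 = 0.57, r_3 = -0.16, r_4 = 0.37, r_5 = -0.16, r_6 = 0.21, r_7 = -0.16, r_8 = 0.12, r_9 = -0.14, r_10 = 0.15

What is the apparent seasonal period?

The largest autocorrelation is r_2 = 0.57, with weaker echoes at lags 4 (0.37), 6 (0.21) and 10 (0.15); the remaining lags stay at or below 0.12.
The dominant spike at lag 2 indicates a seasonal period of 2.

2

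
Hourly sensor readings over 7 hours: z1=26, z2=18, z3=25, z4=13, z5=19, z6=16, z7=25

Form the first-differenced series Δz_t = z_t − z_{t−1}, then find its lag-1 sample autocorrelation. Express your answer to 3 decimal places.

First differences Δz: -8, 7, -12, 6, -3, 9
Mean of differences = -0.1667
Numerator Σ(Δz_t−Δz̄)(Δz_{t+1}−Δz̄) = -257.3611
Denominator Σ(Δz_t−Δz̄)² = 382.8333
r_1(Δz) = -257.3611 / 382.8333 = -0.672

-0.672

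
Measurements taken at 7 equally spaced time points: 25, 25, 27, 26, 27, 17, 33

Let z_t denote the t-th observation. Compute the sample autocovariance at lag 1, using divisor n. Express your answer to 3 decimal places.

-10.624

Mean z̄ = (25 + 25 + 27 + 26 + 27 + 17 + 33)/7 = 25.7143
Σ_{t=1}^{6}(z_t−z̄)(z_{t+1}−z̄) = -74.3673
γ_1 = -74.3673 / 7 = -10.624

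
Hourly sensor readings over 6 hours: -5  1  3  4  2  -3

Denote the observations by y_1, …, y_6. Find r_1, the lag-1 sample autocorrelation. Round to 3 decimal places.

Mean ȳ = (-5 + 1 + 3 + 4 + 2 − 3)/6 = 0.3333
Deviations from mean: -5.3333, 0.6667, 2.6667, 3.6667, 1.6667, -3.3333
Σ(y_t−ȳ)(y_{t+1}−ȳ) = (-3.5556) + (1.7778) + (9.7778) + (6.1111) + (-5.5556) = 8.5556
Denominator Σ(y_t−ȳ)² = 63.3333
r_1 = 8.5556 / 63.3333 = 0.135

0.135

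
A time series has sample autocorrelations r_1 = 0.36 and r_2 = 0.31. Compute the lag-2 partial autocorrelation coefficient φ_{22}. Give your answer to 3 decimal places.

φ_{22} = (r_2 − r_1²) / (1 − r_1²)
r_1² = (0.36)² = 0.1296
Numerator = 0.31 − 0.1296 = 0.1804; denominator = 1 − 0.1296 = 0.8704
φ_{22} = 0.1804 / 0.8704 = 0.207

0.207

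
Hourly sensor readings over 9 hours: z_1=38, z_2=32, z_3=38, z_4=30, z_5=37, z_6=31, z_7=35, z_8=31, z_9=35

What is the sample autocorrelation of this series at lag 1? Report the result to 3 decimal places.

-0.761

Mean z̄ = (38 + 32 + 38 + 30 + 37 + 31 + 35 + 31 + 35)/9 = 34.1111
Numerator Σ_{t=1}^{8}(z_t−z̄)(z_{t+1}−z̄) = -61.5679
Denominator Σ(z_t−z̄)² = 80.8889
r_1 = -61.5679 / 80.8889 = -0.761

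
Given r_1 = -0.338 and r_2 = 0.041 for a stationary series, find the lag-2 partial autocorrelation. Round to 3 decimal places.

φ_{22} = (r_2 − r_1²) / (1 − r_1²)
r_1² = (-0.338)² = 0.114244
Numerator = 0.041 − 0.1142 = -0.0732; denominator = 1 − 0.1142 = 0.8858
φ_{22} = -0.0732 / 0.8858 = -0.083

-0.083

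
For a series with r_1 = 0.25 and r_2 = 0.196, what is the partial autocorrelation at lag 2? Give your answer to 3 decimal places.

0.142

φ_{22} = (r_2 − r_1²) / (1 − r_1²)
r_1² = (0.25)² = 0.0625
Numerator = 0.196 − 0.0625 = 0.1335; denominator = 1 − 0.0625 = 0.9375
φ_{22} = 0.1335 / 0.9375 = 0.142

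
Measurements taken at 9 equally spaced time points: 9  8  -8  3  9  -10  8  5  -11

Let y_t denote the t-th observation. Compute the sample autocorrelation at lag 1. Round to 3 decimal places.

-0.335

Mean ȳ = (9 + 8 − 8 + 3 + 9 − 10 + 8 + 5 − 11)/9 = 1.4444
Numerator Σ_{t=1}^{8}(y_t−ȳ)(y_{t+1}−ȳ) = -197.7531
Denominator Σ(y_t−ȳ)² = 590.2222
r_1 = -197.7531 / 590.2222 = -0.335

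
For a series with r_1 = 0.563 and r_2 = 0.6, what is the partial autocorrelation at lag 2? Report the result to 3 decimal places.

0.414

φ_{22} = (r_2 − r_1²) / (1 − r_1²)
r_1² = (0.563)² = 0.316969
Numerator = 0.6 − 0.3170 = 0.2830; denominator = 1 − 0.3170 = 0.6830
φ_{22} = 0.2830 / 0.6830 = 0.414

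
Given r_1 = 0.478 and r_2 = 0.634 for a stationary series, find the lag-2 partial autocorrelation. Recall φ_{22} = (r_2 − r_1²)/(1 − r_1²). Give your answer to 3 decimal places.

φ_{22} = (r_2 − r_1²) / (1 − r_1²)
r_1² = (0.478)² = 0.228484
Numerator = 0.634 − 0.2285 = 0.4055; denominator = 1 − 0.2285 = 0.7715
φ_{22} = 0.4055 / 0.7715 = 0.526

0.526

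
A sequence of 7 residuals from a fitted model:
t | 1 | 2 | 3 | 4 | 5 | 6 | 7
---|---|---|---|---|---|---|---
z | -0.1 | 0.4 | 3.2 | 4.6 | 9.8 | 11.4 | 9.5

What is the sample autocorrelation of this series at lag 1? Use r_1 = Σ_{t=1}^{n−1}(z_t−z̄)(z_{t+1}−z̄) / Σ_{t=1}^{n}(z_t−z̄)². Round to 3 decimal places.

Mean z̄ = (-0.1 + 0.4 + 3.2 + 4.6 + 9.8 + 11.4 + 9.5)/7 = 5.5429
Deviations from mean: -5.6429, -5.1429, -2.3429, -0.9429, 4.2571, 5.8571, 3.9571
Σ(z_t−z̄)(z_{t+1}−z̄) = (29.0204) + (12.0490) + (2.2090) + (-4.0139) + (24.9347) + (23.1776) = 87.3767
Denominator Σ(z_t−z̄)² = 132.7571
r_1 = 87.3767 / 132.7571 = 0.658

0.658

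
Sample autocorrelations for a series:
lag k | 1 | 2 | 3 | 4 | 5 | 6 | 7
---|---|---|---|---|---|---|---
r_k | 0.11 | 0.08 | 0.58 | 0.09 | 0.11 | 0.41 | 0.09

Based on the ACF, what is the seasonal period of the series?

3

The largest autocorrelation is r_3 = 0.58, with a weaker echo at lag 6 (0.41); the remaining lags stay at or below 0.11.
The dominant spike at lag 3 indicates a seasonal period of 3.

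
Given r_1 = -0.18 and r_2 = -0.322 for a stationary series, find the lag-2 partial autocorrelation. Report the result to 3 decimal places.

-0.366

φ_{22} = (r_2 − r_1²) / (1 − r_1²)
r_1² = (-0.18)² = 0.0324
Numerator = -0.322 − 0.0324 = -0.3544; denominator = 1 − 0.0324 = 0.9676
φ_{22} = -0.3544 / 0.9676 = -0.366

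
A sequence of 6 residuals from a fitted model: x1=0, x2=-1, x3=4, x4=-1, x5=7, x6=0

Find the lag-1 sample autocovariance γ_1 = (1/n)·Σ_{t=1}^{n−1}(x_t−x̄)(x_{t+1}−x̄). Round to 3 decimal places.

Mean x̄ = (0 − 1 + 4 − 1 + 7 + 0)/6 = 1.5000
Σ_{t=1}^{5}(x_t−x̄)(x_{t+1}−x̄) = -30.7500
γ_1 = -30.7500 / 6 = -5.125

-5.125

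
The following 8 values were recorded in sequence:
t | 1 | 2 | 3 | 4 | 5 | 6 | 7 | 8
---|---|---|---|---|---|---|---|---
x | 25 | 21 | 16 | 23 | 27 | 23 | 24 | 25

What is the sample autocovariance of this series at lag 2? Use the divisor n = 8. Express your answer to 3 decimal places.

Mean x̄ = (25 + 21 + 16 + 23 + 27 + 23 + 24 + 25)/8 = 23.0000
Σ_{t=1}^{6}(x_t−x̄)(x_{t+2}−x̄) = -38.0000
γ_2 = -38.0000 / 8 = -4.750

-4.750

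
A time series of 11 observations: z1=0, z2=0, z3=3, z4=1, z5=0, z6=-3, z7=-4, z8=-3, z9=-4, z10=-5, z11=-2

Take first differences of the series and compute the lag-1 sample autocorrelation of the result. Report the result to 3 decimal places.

First differences Δz: 0, 3, -2, -1, -3, -1, 1, -1, -1, 3
Mean of differences = -0.2000
Numerator Σ(Δz_t−Δz̄)(Δz_{t+1}−Δz̄) = -3.0400
Denominator Σ(Δz_t−Δz̄)² = 35.6000
r_1(Δz) = -3.0400 / 35.6000 = -0.085

-0.085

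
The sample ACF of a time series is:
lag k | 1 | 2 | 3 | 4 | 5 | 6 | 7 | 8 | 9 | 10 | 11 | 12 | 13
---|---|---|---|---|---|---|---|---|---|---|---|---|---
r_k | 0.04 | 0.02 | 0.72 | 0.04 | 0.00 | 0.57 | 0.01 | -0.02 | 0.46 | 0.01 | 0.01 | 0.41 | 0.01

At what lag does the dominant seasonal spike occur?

The largest autocorrelation is r_3 = 0.72, with weaker echoes at lags 6 (0.57), 9 (0.46) and 12 (0.41); the remaining lags stay at or below 0.04.
The dominant spike at lag 3 indicates a seasonal period of 3.

3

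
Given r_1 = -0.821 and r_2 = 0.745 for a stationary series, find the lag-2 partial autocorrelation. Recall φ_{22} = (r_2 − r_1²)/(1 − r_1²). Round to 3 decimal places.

φ_{22} = (r_2 − r_1²) / (1 − r_1²)
r_1² = (-0.821)² = 0.674041
Numerator = 0.745 − 0.6740 = 0.0710; denominator = 1 − 0.6740 = 0.3260
φ_{22} = 0.0710 / 0.3260 = 0.218

0.218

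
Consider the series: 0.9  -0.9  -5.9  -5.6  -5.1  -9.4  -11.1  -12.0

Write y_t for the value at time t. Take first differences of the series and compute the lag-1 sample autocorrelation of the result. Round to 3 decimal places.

First differences Δy: -1.8, -5.0, 0.3, 0.5, -4.3, -1.7, -0.9
Mean of differences = -1.8429
Numerator Σ(Δy_t−Δȳ)(Δy_{t+1}−Δȳ) = -7.8533
Denominator Σ(Δy_t−Δȳ)² = 26.9971
r_1(Δy) = -7.8533 / 26.9971 = -0.291

-0.291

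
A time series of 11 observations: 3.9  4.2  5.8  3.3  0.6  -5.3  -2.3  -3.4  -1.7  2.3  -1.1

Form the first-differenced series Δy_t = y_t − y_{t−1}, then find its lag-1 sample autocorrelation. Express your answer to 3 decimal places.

First differences Δy: 0.3, 1.6, -2.5, -2.7, -5.9, 3.0, -1.1, 1.7, 4.0, -3.4
Mean of differences = -0.5000
Numerator Σ(Δy_t−Δȳ)(Δy_{t+1}−Δȳ) = -11.7100
Denominator Σ(Δy_t−Δȳ)² = 89.1600
r_1(Δy) = -11.7100 / 89.1600 = -0.131

-0.131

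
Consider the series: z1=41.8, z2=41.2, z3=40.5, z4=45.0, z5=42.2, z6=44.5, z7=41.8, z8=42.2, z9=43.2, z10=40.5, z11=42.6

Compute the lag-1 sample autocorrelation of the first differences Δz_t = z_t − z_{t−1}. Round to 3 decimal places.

First differences Δz: -0.6, -0.7, 4.5, -2.8, 2.3, -2.7, 0.4, 1.0, -2.7, 2.1
Mean of differences = 0.0800
Numerator Σ(Δz_t−Δz̄)(Δz_{t+1}−Δz̄) = -36.9804
Denominator Σ(Δz_t−Δz̄)² = 54.3160
r_1(Δz) = -36.9804 / 54.3160 = -0.681

-0.681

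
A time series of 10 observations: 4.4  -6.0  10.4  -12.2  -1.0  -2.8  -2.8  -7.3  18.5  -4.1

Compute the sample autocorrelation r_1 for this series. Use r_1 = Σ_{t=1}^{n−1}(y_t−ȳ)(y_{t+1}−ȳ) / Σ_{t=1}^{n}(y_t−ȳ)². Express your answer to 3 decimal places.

-0.519

Mean ȳ = (4.4 − 6.0 + 10.4 − 12.2 − 1.0 − 2.8 − 2.8 − 7.3 + 18.5 − 4.1)/10 = -0.2900
Numerator Σ_{t=1}^{9}(y_t−ȳ)(y_{t+1}−ȳ) = -384.3121
Denominator Σ(y_t−ȳ)² = 740.5490
r_1 = -384.3121 / 740.5490 = -0.519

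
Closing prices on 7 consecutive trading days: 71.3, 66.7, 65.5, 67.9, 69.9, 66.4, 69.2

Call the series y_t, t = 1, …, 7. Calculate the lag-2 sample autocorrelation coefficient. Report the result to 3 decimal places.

Mean ȳ = (71.3 + 66.7 + 65.5 + 67.9 + 69.9 + 66.4 + 69.2)/7 = 68.1286
Deviations from mean: 3.1714, -1.4286, -2.6286, -0.2286, 1.7714, -1.7286, 1.0714
Σ(y_t−ȳ)(y_{t+2}−ȳ) = (-8.3363) + (0.3265) + (-4.6563) + (0.3951) + (1.8980) = -10.3731
Denominator Σ(y_t−ȳ)² = 26.3343
r_2 = -10.3731 / 26.3343 = -0.394

-0.394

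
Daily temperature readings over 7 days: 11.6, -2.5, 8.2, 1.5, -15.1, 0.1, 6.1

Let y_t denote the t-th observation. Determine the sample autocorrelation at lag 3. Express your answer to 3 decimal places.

Mean ȳ = (11.6 − 2.5 + 8.2 + 1.5 − 15.1 + 0.1 + 6.1)/7 = 1.4143
Numerator Σ_{t=1}^{4}(y_t−ȳ)(y_{t+3}−ȳ) = 56.9980
Denominator Σ(y_t−ȳ)² = 461.5286
r_3 = 56.9980 / 461.5286 = 0.123

0.123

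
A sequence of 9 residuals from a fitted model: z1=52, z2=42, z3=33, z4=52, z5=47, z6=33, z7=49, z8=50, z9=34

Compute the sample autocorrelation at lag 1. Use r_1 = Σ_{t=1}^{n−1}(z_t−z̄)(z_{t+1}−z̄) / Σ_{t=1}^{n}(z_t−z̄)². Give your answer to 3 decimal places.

-0.327

Mean z̄ = (52 + 42 + 33 + 52 + 47 + 33 + 49 + 50 + 34)/9 = 43.5556
Numerator Σ_{t=1}^{8}(z_t−z̄)(z_{t+1}−z̄) = -177.0864
Denominator Σ(z_t−z̄)² = 542.2222
r_1 = -177.0864 / 542.2222 = -0.327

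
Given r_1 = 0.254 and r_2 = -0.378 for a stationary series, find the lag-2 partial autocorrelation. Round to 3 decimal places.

φ_{22} = (r_2 − r_1²) / (1 − r_1²)
r_1² = (0.254)² = 0.064516
Numerator = -0.378 − 0.0645 = -0.4425; denominator = 1 − 0.0645 = 0.9355
φ_{22} = -0.4425 / 0.9355 = -0.473

-0.473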